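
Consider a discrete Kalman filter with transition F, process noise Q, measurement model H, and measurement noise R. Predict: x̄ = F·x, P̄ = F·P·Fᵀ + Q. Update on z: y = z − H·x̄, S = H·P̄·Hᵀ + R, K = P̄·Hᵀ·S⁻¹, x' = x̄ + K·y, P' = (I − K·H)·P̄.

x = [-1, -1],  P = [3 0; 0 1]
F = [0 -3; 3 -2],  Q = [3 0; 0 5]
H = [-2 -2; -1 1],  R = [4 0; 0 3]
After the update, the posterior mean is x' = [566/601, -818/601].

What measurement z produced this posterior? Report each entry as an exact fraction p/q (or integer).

z = [1, -2]

x̄ = F·x = [3, -1]
P̄ = F·P·Fᵀ + Q = [12 6; 6 36]
S = H·P̄·Hᵀ + R = [244 -48; -48 39]
K = P̄·Hᵀ·S⁻¹ = [-141/601 -266/601; -153/601 274/601]
x' − x̄ = [-1237/601, -217/601] = K·y
y = (KᵀK)⁻¹·Kᵀ·(x' − x̄) = [5, 2]
z = y + H·x̄ = [5, 2] + [-4, -4] = [1, -2]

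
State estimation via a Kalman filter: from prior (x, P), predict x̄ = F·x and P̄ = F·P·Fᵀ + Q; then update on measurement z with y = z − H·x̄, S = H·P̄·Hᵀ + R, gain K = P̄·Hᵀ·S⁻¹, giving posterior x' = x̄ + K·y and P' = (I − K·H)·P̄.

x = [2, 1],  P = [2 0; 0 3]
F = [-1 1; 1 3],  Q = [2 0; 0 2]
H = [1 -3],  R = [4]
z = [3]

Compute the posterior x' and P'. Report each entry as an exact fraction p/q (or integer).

x̄ = F·x = [-1, 5]
P̄ = F·P·Fᵀ + Q = [7 7; 7 31]
y = z − H·x̄ = [19]
S = H·P̄·Hᵀ + R = [248]
K = P̄·Hᵀ·S⁻¹ = [-7/124; -43/124]
x' = x̄ + K·y = [-257/124, -197/124]
P' = (I − K·H)·P̄ = [385/62 133/62; 133/62 73/62]

x' = [-257/124, -197/124]
P' = [385/62 133/62; 133/62 73/62]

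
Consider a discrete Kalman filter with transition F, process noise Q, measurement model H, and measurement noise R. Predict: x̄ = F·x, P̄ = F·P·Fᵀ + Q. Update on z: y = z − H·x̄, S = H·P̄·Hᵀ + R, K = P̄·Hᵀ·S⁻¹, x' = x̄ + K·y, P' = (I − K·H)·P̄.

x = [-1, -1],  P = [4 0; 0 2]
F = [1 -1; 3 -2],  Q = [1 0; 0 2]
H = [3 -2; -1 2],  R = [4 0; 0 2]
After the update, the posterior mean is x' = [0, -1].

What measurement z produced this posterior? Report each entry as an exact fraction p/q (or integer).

z = [2, -2]

x̄ = F·x = [0, -1]
P̄ = F·P·Fᵀ + Q = [7 16; 16 46]
S = H·P̄·Hᵀ + R = [59 -77; -77 129]
K = P̄·Hᵀ·S⁻¹ = [253/841 314/841; 88/841 548/841]
x' − x̄ = [0, 0] = K·y
y = (KᵀK)⁻¹·Kᵀ·(x' − x̄) = [0, 0]
z = y + H·x̄ = [0, 0] + [2, -2] = [2, -2]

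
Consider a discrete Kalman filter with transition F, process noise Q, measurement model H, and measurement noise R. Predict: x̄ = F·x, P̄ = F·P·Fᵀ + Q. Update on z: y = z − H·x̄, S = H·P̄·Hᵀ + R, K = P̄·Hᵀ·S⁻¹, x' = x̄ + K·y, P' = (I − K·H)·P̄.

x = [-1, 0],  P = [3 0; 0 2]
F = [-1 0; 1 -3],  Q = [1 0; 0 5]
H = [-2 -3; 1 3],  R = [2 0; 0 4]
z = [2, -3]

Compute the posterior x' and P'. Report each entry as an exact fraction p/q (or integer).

x' = [2173/2159, -2882/2159]
P' = [5162/2159 -2874/2159; -2874/2159 1918/2159]

x̄ = F·x = [1, -1]
P̄ = F·P·Fᵀ + Q = [4 -3; -3 26]
y = z − H·x̄ = [1, -1]
S = H·P̄·Hᵀ + R = [216 -215; -215 224]
K = P̄·Hᵀ·S⁻¹ = [-851/2159 -865/2159; -3/2159 720/2159]
x' = x̄ + K·y = [2173/2159, -2882/2159]
P' = (I − K·H)·P̄ = [5162/2159 -2874/2159; -2874/2159 1918/2159]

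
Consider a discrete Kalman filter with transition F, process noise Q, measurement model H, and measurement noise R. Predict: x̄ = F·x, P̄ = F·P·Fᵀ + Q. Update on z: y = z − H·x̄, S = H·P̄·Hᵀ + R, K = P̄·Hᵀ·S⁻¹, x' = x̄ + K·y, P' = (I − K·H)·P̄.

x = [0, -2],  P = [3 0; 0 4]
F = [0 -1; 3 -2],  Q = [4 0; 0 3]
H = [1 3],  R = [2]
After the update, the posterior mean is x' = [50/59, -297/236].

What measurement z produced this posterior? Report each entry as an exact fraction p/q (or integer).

z = [-3]

x̄ = F·x = [2, 4]
P̄ = F·P·Fᵀ + Q = [8 8; 8 46]
S = H·P̄·Hᵀ + R = [472]
K = P̄·Hᵀ·S⁻¹ = [4/59; 73/236]
x' − x̄ = [-68/59, -1241/236] = K·y
y = (KᵀK)⁻¹·Kᵀ·(x' − x̄) = [-17]
z = y + H·x̄ = [-17] + [14] = [-3]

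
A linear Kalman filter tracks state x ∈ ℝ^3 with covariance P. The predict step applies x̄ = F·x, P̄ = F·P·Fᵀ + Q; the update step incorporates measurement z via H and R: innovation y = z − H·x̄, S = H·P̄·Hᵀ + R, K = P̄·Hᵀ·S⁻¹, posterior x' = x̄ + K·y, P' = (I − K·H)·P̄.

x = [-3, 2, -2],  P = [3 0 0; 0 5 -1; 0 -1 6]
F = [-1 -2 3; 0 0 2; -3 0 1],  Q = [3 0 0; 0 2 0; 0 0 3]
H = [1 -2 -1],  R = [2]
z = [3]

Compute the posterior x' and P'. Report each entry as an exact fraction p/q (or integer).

x̄ = F·x = [-7, -4, 7]
P̄ = F·P·Fᵀ + Q = [92 40 29; 40 26 12; 29 12 36]
y = z − H·x̄ = [9]
S = H·P̄·Hᵀ + R = [64]
K = P̄·Hᵀ·S⁻¹ = [-17/64; -3/8; -31/64]
x' = x̄ + K·y = [-601/64, -59/8, 169/64]
P' = (I − K·H)·P̄ = [5599/64 269/8 1329/64; 269/8 17 3/8; 1329/64 3/8 1343/64]

x' = [-601/64, -59/8, 169/64]
P' = [5599/64 269/8 1329/64; 269/8 17 3/8; 1329/64 3/8 1343/64]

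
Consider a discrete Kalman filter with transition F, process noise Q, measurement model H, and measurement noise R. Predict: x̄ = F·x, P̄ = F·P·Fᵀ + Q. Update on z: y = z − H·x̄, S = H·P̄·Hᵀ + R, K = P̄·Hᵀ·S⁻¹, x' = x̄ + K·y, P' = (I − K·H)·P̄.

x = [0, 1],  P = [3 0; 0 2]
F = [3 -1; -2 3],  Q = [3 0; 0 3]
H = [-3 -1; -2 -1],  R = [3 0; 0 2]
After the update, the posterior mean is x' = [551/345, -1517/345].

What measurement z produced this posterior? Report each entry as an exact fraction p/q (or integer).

z = [-2, 3]

x̄ = F·x = [-1, 3]
P̄ = F·P·Fᵀ + Q = [32 -24; -24 33]
S = H·P̄·Hᵀ + R = [180 105; 105 67]
K = P̄·Hᵀ·S⁻¹ = [-208/345 8/23; 346/345 -31/23]
x' − x̄ = [896/345, -2552/345] = K·y
y = (KᵀK)⁻¹·Kᵀ·(x' − x̄) = [-2, 4]
z = y + H·x̄ = [-2, 4] + [0, -1] = [-2, 3]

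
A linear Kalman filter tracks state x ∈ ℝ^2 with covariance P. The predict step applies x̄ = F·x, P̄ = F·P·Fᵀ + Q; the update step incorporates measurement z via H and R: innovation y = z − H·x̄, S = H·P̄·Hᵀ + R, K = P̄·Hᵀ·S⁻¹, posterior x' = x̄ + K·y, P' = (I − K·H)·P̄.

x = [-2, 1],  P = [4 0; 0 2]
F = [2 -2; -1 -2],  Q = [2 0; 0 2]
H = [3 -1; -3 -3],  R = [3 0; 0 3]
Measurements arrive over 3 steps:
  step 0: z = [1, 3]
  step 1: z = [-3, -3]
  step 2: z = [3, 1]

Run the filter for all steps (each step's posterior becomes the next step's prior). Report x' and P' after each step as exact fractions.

step 0: x̄ = F·x = [-6, 0]
step 0: P̄ = F·P·Fᵀ + Q = [26 0; 0 14]
step 0: y = z − H·x̄ = [19, -15]
step 0: S = H·P̄·Hᵀ + R = [251 -192; -192 363]
step 0: K = P̄·Hᵀ·S⁻¹ = [342/1391 -118/1391; -4382/18083 -4410/18083]
step 0: x' = x̄ + K·y = [-6/107, -1316/1391]
step 0: P' = (I − K·H)·P̄ = [22/107 -168/1391; -168/1391 6594/18083]
step 1: x̄ = F·x = [2476/1391, 2710/1391]
step 1: P̄ = F·P·Fᵀ + Q = [94886/18083 23308/18083; 23308/18083 57524/18083]
step 1: y = z − H·x̄ = [-8891/1391, 11385/1391]
step 1: S = H·P̄·Hᵀ + R = [825899/18083 -821250/18083; -821250/18083 1845483/18083]
step 1: K = P̄·Hᵀ·S⁻¹ = [3522950/15663533 -1441782/15663533; -3249200/15663533 -3504096/15663533]
step 1: x' = x̄ + K·y = [-6437332/15663533, 22604370/15663533]
step 1: P' = (I − K·H)·P̄ = [3002658/15663533 -1560876/15663533; -1560876/15663533 5064972/15663533]
step 2: x̄ = F·x = [-58083404/15663533, -38771408/15663533]
step 2: P̄ = F·P·Fᵀ + Q = [76084594/15663533 17376324/15663533; 17376324/15663533 48346108/15663533]
step 2: y = z − H·x̄ = [182469403/15663533, -274900903/15663533]
step 2: S = H·P̄·Hᵀ + R = [675840109/15663533 -643980966/15663533; -643980966/15663533 1479640749/15663533]
step 2: K = P̄·Hᵀ·S⁻¹ = [2797617522/12455450515 -1142629442/12455450515; -516591440/2491090103 -556781472/2491090103]
step 2: x' = x̄ + K·y = [6456685104/12455450515, -2412321216/2491090103]
step 2: P' = (I − K·H)·P̄ = [2383870502/12455450515 -248248212/2491090103; -248248212/2491090103 805029684/2491090103]

step 0: x' = [-6/107, -1316/1391], P' = [22/107 -168/1391; -168/1391 6594/18083]
step 1: x' = [-6437332/15663533, 22604370/15663533], P' = [3002658/15663533 -1560876/15663533; -1560876/15663533 5064972/15663533]
step 2: x' = [6456685104/12455450515, -2412321216/2491090103], P' = [2383870502/12455450515 -248248212/2491090103; -248248212/2491090103 805029684/2491090103]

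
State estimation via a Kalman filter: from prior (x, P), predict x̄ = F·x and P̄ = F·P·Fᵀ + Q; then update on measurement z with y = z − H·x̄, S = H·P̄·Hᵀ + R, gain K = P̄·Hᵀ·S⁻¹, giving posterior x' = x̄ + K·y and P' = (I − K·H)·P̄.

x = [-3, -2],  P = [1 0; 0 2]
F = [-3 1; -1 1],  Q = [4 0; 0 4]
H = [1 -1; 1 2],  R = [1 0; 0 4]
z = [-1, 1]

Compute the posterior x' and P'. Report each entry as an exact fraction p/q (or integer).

x' = [17/167, 499/835]
P' = [140/167 36/167; 36/167 428/835]

x̄ = F·x = [7, 1]
P̄ = F·P·Fᵀ + Q = [15 5; 5 7]
y = z − H·x̄ = [-7, -8]
S = H·P̄·Hᵀ + R = [13 6; 6 67]
K = P̄·Hᵀ·S⁻¹ = [104/167 53/167; -248/835 259/835]
x' = x̄ + K·y = [17/167, 499/835]
P' = (I − K·H)·P̄ = [140/167 36/167; 36/167 428/835]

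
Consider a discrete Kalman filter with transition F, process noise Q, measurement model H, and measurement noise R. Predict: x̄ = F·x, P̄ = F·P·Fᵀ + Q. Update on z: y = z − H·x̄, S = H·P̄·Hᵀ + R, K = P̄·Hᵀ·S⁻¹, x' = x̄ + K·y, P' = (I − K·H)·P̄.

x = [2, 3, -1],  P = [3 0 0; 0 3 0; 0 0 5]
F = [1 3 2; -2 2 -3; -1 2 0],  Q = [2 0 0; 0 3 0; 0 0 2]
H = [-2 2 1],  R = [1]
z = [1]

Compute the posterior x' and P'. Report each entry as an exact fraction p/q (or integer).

x̄ = F·x = [9, 5, 4]
P̄ = F·P·Fᵀ + Q = [52 -18 15; -18 72 18; 15 18 17]
y = z − H·x̄ = [5]
S = H·P̄·Hᵀ + R = [670]
K = P̄·Hᵀ·S⁻¹ = [-25/134; 99/335; 23/670]
x' = x̄ + K·y = [1081/134, 434/67, 559/134]
P' = (I − K·H)·P̄ = [3843/134 1269/67 2585/134; 1269/67 4518/335 3753/335; 2585/134 3753/335 10861/670]

x' = [1081/134, 434/67, 559/134]
P' = [3843/134 1269/67 2585/134; 1269/67 4518/335 3753/335; 2585/134 3753/335 10861/670]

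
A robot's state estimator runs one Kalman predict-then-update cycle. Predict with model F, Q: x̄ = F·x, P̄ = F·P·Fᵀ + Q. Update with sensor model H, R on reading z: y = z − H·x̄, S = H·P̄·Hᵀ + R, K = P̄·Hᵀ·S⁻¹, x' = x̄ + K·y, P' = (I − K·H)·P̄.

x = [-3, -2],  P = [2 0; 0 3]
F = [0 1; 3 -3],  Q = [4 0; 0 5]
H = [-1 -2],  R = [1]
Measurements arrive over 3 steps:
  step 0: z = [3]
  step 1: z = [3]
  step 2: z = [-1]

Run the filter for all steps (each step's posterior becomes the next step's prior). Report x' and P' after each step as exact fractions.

step 0: x̄ = F·x = [-2, -3]
step 0: P̄ = F·P·Fᵀ + Q = [7 -9; -9 50]
step 0: y = z − H·x̄ = [-5]
step 0: S = H·P̄·Hᵀ + R = [172]
step 0: K = P̄·Hᵀ·S⁻¹ = [11/172; -91/172]
step 0: x' = x̄ + K·y = [-399/172, -61/172]
step 0: P' = (I − K·H)·P̄ = [1083/172 -547/172; -547/172 319/172]
step 1: x̄ = F·x = [-61/172, -507/86]
step 1: P̄ = F·P·Fᵀ + Q = [1007/172 -1299/86; -1299/86 5831/43]
step 1: y = z − H·x̄ = [-1573/172]
step 1: S = H·P̄·Hᵀ + R = [84083/172]
step 1: K = P̄·Hᵀ·S⁻¹ = [4189/84083; -44050/84083]
step 1: x' = x̄ + K·y = [-68130/84083, -92846/84083]
step 1: P' = (I − K·H)·P̄ = [390255/84083 -197222/84083; -197222/84083 120636/84083]
step 2: x̄ = F·x = [-92846/84083, 74148/84083]
step 2: P̄ = F·P·Fᵀ + Q = [456968/84083 -953574/84083; -953574/84083 8568430/84083]
step 2: y = z − H·x̄ = [-28633/84083]
step 2: S = H·P̄·Hᵀ + R = [31000475/84083]
step 2: K = P̄·Hᵀ·S⁻¹ = [290036/6200095; -16183286/31000475]
step 2: x' = x̄ + K·y = [-631366/563645, 2986226/2818225]
step 2: P' = (I − K·H)·P̄ = [5738712/1240019 -14491798/6200095; -14491798/6200095 44321138/31000475]

step 0: x' = [-399/172, -61/172], P' = [1083/172 -547/172; -547/172 319/172]
step 1: x' = [-68130/84083, -92846/84083], P' = [390255/84083 -197222/84083; -197222/84083 120636/84083]
step 2: x' = [-631366/563645, 2986226/2818225], P' = [5738712/1240019 -14491798/6200095; -14491798/6200095 44321138/31000475]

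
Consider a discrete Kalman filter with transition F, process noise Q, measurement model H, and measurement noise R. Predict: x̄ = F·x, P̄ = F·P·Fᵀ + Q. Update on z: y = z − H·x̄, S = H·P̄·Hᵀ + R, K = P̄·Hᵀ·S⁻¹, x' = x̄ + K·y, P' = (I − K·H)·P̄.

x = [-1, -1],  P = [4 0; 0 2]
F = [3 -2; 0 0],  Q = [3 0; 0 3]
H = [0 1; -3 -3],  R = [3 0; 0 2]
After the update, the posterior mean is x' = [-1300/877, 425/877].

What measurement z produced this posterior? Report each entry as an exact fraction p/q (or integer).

x̄ = F·x = [-1, 0]
P̄ = F·P·Fᵀ + Q = [47 0; 0 3]
S = H·P̄·Hᵀ + R = [6 -9; -9 452]
K = P̄·Hᵀ·S⁻¹ = [-423/877 -282/877; 425/877 -9/877]
x' − x̄ = [-423/877, 425/877] = K·y
y = (KᵀK)⁻¹·Kᵀ·(x' − x̄) = [1, 0]
z = y + H·x̄ = [1, 0] + [0, 3] = [1, 3]

z = [1, 3]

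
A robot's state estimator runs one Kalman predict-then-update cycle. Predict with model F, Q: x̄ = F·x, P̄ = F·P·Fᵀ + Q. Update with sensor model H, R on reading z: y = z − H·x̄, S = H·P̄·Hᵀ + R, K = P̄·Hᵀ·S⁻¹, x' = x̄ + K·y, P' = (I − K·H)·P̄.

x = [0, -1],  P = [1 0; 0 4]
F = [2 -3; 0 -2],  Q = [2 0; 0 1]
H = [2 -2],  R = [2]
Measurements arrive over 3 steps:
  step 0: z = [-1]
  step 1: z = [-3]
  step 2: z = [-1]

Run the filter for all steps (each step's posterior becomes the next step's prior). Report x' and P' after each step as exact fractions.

step 0: x̄ = F·x = [3, 2]
step 0: P̄ = F·P·Fᵀ + Q = [42 24; 24 17]
step 0: y = z − H·x̄ = [-3]
step 0: S = H·P̄·Hᵀ + R = [46]
step 0: K = P̄·Hᵀ·S⁻¹ = [18/23; 7/23]
step 0: x' = x̄ + K·y = [15/23, 25/23]
step 0: P' = (I − K·H)·P̄ = [318/23 300/23; 300/23 293/23]
step 1: x̄ = F·x = [-45/23, -50/23]
step 1: P̄ = F·P·Fᵀ + Q = [355/23 558/23; 558/23 1195/23]
step 1: y = z − H·x̄ = [-79/23]
step 1: S = H·P̄·Hᵀ + R = [1782/23]
step 1: K = P̄·Hᵀ·S⁻¹ = [-203/891; -637/891]
step 1: x' = x̄ + K·y = [-1046/891, 251/891]
step 1: P' = (I − K·H)·P̄ = [10169/891 10372/891; 10372/891 11009/891]
step 2: x̄ = F·x = [-2845/891, -502/891]
step 2: P̄ = F·P·Fᵀ + Q = [17075/891 24566/891; 24566/891 44927/891]
step 2: y = z − H·x̄ = [115/27]
step 2: S = H·P̄·Hᵀ + R = [538/9]
step 2: K = P̄·Hᵀ·S⁻¹ = [-227/807; -617/807]
step 2: x' = x̄ + K·y = [-38980/8877, -11303/2959]
step 2: P' = (I − K·H)·P̄ = [128131/8877 130628/8877; 130628/8877 45805/2959]

step 0: x' = [15/23, 25/23], P' = [318/23 300/23; 300/23 293/23]
step 1: x' = [-1046/891, 251/891], P' = [10169/891 10372/891; 10372/891 11009/891]
step 2: x' = [-38980/8877, -11303/2959], P' = [128131/8877 130628/8877; 130628/8877 45805/2959]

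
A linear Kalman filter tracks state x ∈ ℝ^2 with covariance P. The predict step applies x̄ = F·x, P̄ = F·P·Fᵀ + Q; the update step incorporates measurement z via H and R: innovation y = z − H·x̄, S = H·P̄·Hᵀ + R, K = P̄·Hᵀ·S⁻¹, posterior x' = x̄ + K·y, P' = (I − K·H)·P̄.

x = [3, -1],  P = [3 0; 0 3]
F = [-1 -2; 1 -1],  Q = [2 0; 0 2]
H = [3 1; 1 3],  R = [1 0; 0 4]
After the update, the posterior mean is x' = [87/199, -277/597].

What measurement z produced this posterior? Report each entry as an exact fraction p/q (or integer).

z = [1, -2]

x̄ = F·x = [-1, 4]
P̄ = F·P·Fᵀ + Q = [17 3; 3 8]
S = H·P̄·Hᵀ + R = [180 105; 105 111]
K = P̄·Hᵀ·S⁻¹ = [1088/2985 -22/199; -316/2985 205/597]
x' − x̄ = [286/199, -2665/597] = K·y
y = (KᵀK)⁻¹·Kᵀ·(x' − x̄) = [0, -13]
z = y + H·x̄ = [0, -13] + [1, 11] = [1, -2]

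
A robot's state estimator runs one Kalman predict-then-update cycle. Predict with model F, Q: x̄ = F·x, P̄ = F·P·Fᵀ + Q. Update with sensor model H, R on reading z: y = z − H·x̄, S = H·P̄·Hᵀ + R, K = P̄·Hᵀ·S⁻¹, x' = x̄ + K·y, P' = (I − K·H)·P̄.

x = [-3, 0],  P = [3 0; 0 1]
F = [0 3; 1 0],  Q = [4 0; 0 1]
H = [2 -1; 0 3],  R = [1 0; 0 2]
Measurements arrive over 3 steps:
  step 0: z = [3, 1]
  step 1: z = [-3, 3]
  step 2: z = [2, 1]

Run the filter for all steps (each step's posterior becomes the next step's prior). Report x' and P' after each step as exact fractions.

step 0: x̄ = F·x = [0, -3]
step 0: P̄ = F·P·Fᵀ + Q = [13 0; 0 4]
step 0: y = z − H·x̄ = [0, 10]
step 0: S = H·P̄·Hᵀ + R = [57 -12; -12 38]
step 0: K = P̄·Hᵀ·S⁻¹ = [494/1011 52/337; -4/1011 106/337]
step 0: x' = x̄ + K·y = [520/337, 49/337]
step 0: P' = (I − K·H)·P̄ = [299/1011 104/1011; 104/1011 212/1011]
step 1: x̄ = F·x = [147/337, 520/337]
step 1: P̄ = F·P·Fᵀ + Q = [1984/337 104/337; 104/337 1310/1011]
step 1: y = z − H·x̄ = [-785/337, -549/337]
step 1: S = H·P̄·Hᵀ + R = [24881/1011 -686/337; -686/337 4604/337]
step 1: K = P̄·Hᵀ·S⁻¹ = [10017/20983 5829/41966; -343/83932 47661/167864]
step 1: x' = x̄ + K·y = [-37857/41966, 182973/167864]
step 1: P' = (I − K·H)·P̄ = [5980/20983 1943/20983; 1943/20983 15887/83932]
step 2: x̄ = F·x = [548919/167864, -37857/41966]
step 2: P̄ = F·P·Fᵀ + Q = [478711/83932 5829/20983; 5829/20983 26963/20983]
step 2: y = z − H·x̄ = [-456769/83932, 155537/41966]
step 2: S = H·P̄·Hᵀ + R = [503341/20983 -45915/20983; -45915/20983 284633/20983]
step 2: K = P̄·Hᵀ·S⁻¹ = [6412073/13454632 1860963/13454632; -15305/3363658 953439/3363658]
step 2: x' = x̄ + K·y = [63995263/53818528, 2330693/13454632]
step 2: P' = (I − K·H)·P̄ = [7652715/26909264 620321/6727316; 620321/6727316 317813/1681829]

step 0: x' = [520/337, 49/337], P' = [299/1011 104/1011; 104/1011 212/1011]
step 1: x' = [-37857/41966, 182973/167864], P' = [5980/20983 1943/20983; 1943/20983 15887/83932]
step 2: x' = [63995263/53818528, 2330693/13454632], P' = [7652715/26909264 620321/6727316; 620321/6727316 317813/1681829]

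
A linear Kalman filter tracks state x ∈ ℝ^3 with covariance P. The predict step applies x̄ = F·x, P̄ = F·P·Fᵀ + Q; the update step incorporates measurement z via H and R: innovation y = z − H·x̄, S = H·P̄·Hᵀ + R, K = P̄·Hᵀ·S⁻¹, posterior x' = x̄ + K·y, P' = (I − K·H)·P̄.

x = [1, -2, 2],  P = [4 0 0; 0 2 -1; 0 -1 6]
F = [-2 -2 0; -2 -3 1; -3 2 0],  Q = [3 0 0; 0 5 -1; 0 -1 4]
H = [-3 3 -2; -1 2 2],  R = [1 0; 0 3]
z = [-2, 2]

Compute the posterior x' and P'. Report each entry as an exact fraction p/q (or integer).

x' = [382918/123205, 61680/24641, 1479/24641]
P' = [1667444/123205 269907/24641 -95437/24641; 269907/24641 222321/24641 -73881/24641; -95437/24641 -73881/24641 34822/24641]

x̄ = F·x = [2, 6, -7]
P̄ = F·P·Fᵀ + Q = [27 30 16; 30 51 9; 16 9 48]
y = z − H·x̄ = [-28, 6]
S = H·P̄·Hᵀ + R = [439 -121; -121 314]
K = P̄·Hᵀ·S⁻¹ = [643/123205 25752/123205; 5004/24641 8991/24641; -4976/24641 5773/24641]
x' = x̄ + K·y = [382918/123205, 61680/24641, 1479/24641]
P' = (I − K·H)·P̄ = [1667444/123205 269907/24641 -95437/24641; 269907/24641 222321/24641 -73881/24641; -95437/24641 -73881/24641 34822/24641]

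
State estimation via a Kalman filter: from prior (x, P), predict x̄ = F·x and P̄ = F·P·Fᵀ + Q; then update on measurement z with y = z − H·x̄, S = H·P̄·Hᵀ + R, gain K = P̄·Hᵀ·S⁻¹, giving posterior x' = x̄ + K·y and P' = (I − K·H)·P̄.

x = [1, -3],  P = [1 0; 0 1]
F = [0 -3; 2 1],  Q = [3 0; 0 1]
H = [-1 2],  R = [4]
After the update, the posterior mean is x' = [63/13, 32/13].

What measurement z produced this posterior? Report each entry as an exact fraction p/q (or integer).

z = [1]

x̄ = F·x = [9, -1]
P̄ = F·P·Fᵀ + Q = [12 -3; -3 6]
S = H·P̄·Hᵀ + R = [52]
K = P̄·Hᵀ·S⁻¹ = [-9/26; 15/52]
x' − x̄ = [-54/13, 45/13] = K·y
y = (KᵀK)⁻¹·Kᵀ·(x' − x̄) = [12]
z = y + H·x̄ = [12] + [-11] = [1]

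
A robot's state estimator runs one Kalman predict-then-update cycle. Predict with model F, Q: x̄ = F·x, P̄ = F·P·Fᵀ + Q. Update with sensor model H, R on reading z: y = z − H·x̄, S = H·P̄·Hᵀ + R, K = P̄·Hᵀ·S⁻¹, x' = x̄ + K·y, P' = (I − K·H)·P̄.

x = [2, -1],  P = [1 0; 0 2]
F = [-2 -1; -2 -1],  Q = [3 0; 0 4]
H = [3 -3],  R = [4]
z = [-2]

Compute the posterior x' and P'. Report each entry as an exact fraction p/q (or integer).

x' = [-219/67, -177/67]
P' = [522/67 510/67; 510/67 526/67]

x̄ = F·x = [-3, -3]
P̄ = F·P·Fᵀ + Q = [9 6; 6 10]
y = z − H·x̄ = [-2]
S = H·P̄·Hᵀ + R = [67]
K = P̄·Hᵀ·S⁻¹ = [9/67; -12/67]
x' = x̄ + K·y = [-219/67, -177/67]
P' = (I − K·H)·P̄ = [522/67 510/67; 510/67 526/67]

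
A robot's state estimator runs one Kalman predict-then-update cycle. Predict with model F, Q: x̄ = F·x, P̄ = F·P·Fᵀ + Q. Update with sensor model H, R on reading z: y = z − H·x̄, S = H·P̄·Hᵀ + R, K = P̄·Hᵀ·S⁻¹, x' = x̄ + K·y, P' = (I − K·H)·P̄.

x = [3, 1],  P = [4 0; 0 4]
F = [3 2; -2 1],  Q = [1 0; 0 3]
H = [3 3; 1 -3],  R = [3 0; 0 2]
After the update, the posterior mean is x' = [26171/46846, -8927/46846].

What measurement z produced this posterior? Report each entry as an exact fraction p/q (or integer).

z = [1, 1]

x̄ = F·x = [11, -5]
P̄ = F·P·Fᵀ + Q = [53 -16; -16 23]
S = H·P̄·Hᵀ + R = [399 48; 48 358]
K = P̄·Hᵀ·S⁻¹ = [5815/23423 11657/46846; 1933/23423 -11641/46846]
x' − x̄ = [-489135/46846, 225303/46846] = K·y
y = (KᵀK)⁻¹·Kᵀ·(x' − x̄) = [-17, -25]
z = y + H·x̄ = [-17, -25] + [18, 26] = [1, 1]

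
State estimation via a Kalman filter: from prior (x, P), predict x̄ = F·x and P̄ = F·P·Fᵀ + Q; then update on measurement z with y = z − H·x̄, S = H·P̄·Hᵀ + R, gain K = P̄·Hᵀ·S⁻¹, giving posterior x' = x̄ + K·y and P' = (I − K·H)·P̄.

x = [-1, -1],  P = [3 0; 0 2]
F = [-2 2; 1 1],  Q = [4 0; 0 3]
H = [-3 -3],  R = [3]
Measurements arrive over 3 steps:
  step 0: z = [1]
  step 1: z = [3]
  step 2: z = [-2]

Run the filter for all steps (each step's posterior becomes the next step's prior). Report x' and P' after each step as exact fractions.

step 0: x̄ = F·x = [0, -2]
step 0: P̄ = F·P·Fᵀ + Q = [24 -2; -2 8]
step 0: y = z − H·x̄ = [-5]
step 0: S = H·P̄·Hᵀ + R = [255]
step 0: K = P̄·Hᵀ·S⁻¹ = [-22/85; -6/85]
step 0: x' = x̄ + K·y = [22/17, -28/17]
step 0: P' = (I − K·H)·P̄ = [588/85 -566/85; -566/85 572/85]
step 1: x̄ = F·x = [-100/17, -6/17]
step 1: P̄ = F·P·Fᵀ + Q = [9508/85 -32/85; -32/85 283/85]
step 1: y = z − H·x̄ = [-267/17]
step 1: S = H·P̄·Hᵀ + R = [87798/85]
step 1: K = P̄·Hᵀ·S⁻¹ = [-4738/14633; -251/29266]
step 1: x' = x̄ + K·y = [-11662/14633, -6387/29266]
step 1: P' = (I − K·H)·P̄ = [52220/14633 -47482/14633; -47482/14633 95215/29266]
step 2: x̄ = F·x = [16937/14633, -29711/29266]
step 2: P̄ = F·P·Fᵀ + Q = [837698/14633 -9225/14633; -9225/14633 97525/29266]
step 2: y = z − H·x̄ = [-46043/29266]
step 2: S = H·P̄·Hᵀ + R = [15711987/29266]
step 2: K = P̄·Hᵀ·S⁻¹ = [-1656946/5237329; -79075/5237329]
step 2: x' = x̄ + K·y = [8668764/5237329, -5192559/5237329]
step 2: P' = (I − K·H)·P̄ = [18389596/5237329 -16732650/5237329; -16732650/5237329 16811725/5237329]

step 0: x' = [22/17, -28/17], P' = [588/85 -566/85; -566/85 572/85]
step 1: x' = [-11662/14633, -6387/29266], P' = [52220/14633 -47482/14633; -47482/14633 95215/29266]
step 2: x' = [8668764/5237329, -5192559/5237329], P' = [18389596/5237329 -16732650/5237329; -16732650/5237329 16811725/5237329]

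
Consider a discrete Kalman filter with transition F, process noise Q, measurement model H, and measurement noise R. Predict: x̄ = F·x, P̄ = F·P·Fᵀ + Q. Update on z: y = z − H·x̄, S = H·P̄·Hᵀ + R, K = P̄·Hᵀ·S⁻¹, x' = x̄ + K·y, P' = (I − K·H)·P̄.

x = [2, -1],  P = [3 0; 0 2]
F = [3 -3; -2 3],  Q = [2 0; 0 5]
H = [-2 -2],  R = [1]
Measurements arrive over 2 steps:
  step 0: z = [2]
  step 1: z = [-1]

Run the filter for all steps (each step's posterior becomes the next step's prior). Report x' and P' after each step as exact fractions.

step 0: x̄ = F·x = [9, -7]
step 0: P̄ = F·P·Fᵀ + Q = [47 -36; -36 35]
step 0: y = z − H·x̄ = [6]
step 0: S = H·P̄·Hᵀ + R = [41]
step 0: K = P̄·Hᵀ·S⁻¹ = [-22/41; 2/41]
step 0: x' = x̄ + K·y = [237/41, -275/41]
step 0: P' = (I − K·H)·P̄ = [1443/41 -1432/41; -1432/41 1431/41]
step 1: x̄ = F·x = [1536/41, -1299/41]
step 1: P̄ = F·P·Fᵀ + Q = [51724/41 -43017/41; -43017/41 36040/41]
step 1: y = z − H·x̄ = [433/41]
step 1: S = H·P̄·Hᵀ + R = [6961/41]
step 1: K = P̄·Hᵀ·S⁻¹ = [-17414/6961; 13954/6961]
step 1: x' = x̄ + K·y = [76874/6961, -73177/6961]
step 1: P' = (I − K·H)·P̄ = [1385448/6961 -1376741/6961; -1376741/6961 1369764/6961]

step 0: x' = [237/41, -275/41], P' = [1443/41 -1432/41; -1432/41 1431/41]
step 1: x' = [76874/6961, -73177/6961], P' = [1385448/6961 -1376741/6961; -1376741/6961 1369764/6961]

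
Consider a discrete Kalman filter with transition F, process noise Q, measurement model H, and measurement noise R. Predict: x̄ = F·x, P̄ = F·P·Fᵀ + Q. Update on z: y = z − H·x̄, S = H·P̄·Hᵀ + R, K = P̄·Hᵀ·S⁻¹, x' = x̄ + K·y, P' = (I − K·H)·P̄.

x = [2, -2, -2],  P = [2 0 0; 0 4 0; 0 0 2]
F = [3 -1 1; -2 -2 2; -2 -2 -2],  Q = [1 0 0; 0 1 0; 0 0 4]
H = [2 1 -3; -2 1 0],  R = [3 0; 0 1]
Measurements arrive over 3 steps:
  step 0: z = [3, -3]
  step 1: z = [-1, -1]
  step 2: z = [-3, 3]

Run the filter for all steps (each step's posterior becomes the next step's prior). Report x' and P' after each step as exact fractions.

step 0: x' = [80594/35071, 48854/35071, 38000/35071], P' = [199191/35071 387444/35071 260176/35071; 387444/35071 787623/35071 517468/35071; 260176/35071 517468/35071 355196/35071]
step 1: x' = [2888834784/1966810001, 2850550264/1966810001, 3792866508/1966810001], P' = [2162034319/1966810001 3750695428/1966810001 2689083756/1966810001; 3750695428/1966810001 8173090441/1966810001 5262872244/1966810001; 2689083756/1966810001 5262872244/1966810001 4200670140/1966810001]
step 2: x' = [1148027839668/4295816978467, 9946279492398/3068440698905, 9844607501972/4295816978467], P' = [4313114228207/4295816978467 1050936874532/613688139781 5299729177432/4295816978467; 1050936874532/613688139781 11527728693841/3068440698905 1474149472612/613688139781; 5299729177432/4295816978467 1474149472612/613688139781 8367851271292/4295816978467]

step 0: x̄ = F·x = [6, -4, 4]
step 0: P̄ = F·P·Fᵀ + Q = [25 0 -8; 0 33 16; -8 16 36]
step 0: y = z − H·x̄ = [7, 13]
step 0: S = H·P̄·Hᵀ + R = [460 -163; -163 134]
step 0: K = P̄·Hᵀ·S⁻¹ = [1766/35071 -10938/35071; 3369/35071 12735/35071; -9256/35071 -2884/35071]
step 0: x' = x̄ + K·y = [80594/35071, 48854/35071, 38000/35071]
step 0: P' = (I − K·H)·P̄ = [199191/35071 387444/35071 260176/35071; 387444/35071 787623/35071 517468/35071; 260176/35071 517468/35071 355196/35071]
step 1: x̄ = F·x = [13584/2063, -182896/35071, -334896/35071]
step 1: P̄ = F·P·Fᵀ + Q = [68945/2063 -87556/2063 -233028/2063; -87556/2063 2281511/35071 5626024/35071; -233028/2063 5626024/35071 14829028/35071]
step 1: y = z − H·x̄ = [-1318719/35071, 609681/35071]
step 1: S = H·P̄·Hᵀ + R = [148363996/35071 -43053677/35071; -43053677/35071 12958650/35071]
step 1: K = P̄·Hᵀ·S⁻¹ = [2504266/1966810001 -573373210/1966810001; -38045145/1966810001 671699585/1966810001; -653656888/1966810001 -115295268/1966810001]
step 1: x' = x̄ + K·y = [2888834784/1966810001, 2850550264/1966810001, 3792866508/1966810001]
step 1: P' = (I − K·H)·P̄ = [2162034319/1966810001 3750695428/1966810001 2689083756/1966810001; 3750695428/1966810001 8173090441/1966810001 5262872244/1966810001; 2689083756/1966810001 5262872244/1966810001 4200670140/1966810001]
step 2: x̄ = F·x = [9608820596/1966810001, -3893037080/1966810001, -19064503112/1966810001]
step 2: P̄ = F·P·Fᵀ + Q = [16903464933/1966810001 -13522620416/1966810001 -41542817072/1966810001; -13522620416/1966810001 26499905025/1966810001 54543381904/1966810001; -41542817072/1966810001 54543381904/1966810001 159631631028/1966810001]
step 2: y = z − H·x̄ = [-78418543451/1966810001, 29011108275/1966810001]
step 2: S = H·P̄·Hᵀ + R = [1653861905788/1966810001 -454001002851/1966810001; -454001002851/1966810001 150171056422/1966810001]
step 2: K = P̄·Hᵀ·S⁻¹ = [27866348614/4295816978467 -1269670334690/4295816978467; -25048216673/3068440698905 1018359948521/3068440698905; -1395016383576/4295816978467 -280412046580/4295816978467]
step 2: x' = x̄ + K·y = [1148027839668/4295816978467, 9946279492398/3068440698905, 9844607501972/4295816978467]
step 2: P' = (I − K·H)·P̄ = [4313114228207/4295816978467 1050936874532/613688139781 5299729177432/4295816978467; 1050936874532/613688139781 11527728693841/3068440698905 1474149472612/613688139781; 5299729177432/4295816978467 1474149472612/613688139781 8367851271292/4295816978467]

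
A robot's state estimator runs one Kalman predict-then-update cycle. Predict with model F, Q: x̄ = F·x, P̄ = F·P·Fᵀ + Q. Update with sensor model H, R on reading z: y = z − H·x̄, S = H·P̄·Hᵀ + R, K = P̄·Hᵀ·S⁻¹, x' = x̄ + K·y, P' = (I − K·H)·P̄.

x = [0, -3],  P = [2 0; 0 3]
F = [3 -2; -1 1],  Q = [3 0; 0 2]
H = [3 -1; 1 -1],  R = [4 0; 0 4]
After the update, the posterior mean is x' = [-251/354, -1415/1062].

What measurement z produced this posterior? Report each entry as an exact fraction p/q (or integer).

z = [-2, 3]

x̄ = F·x = [6, -3]
P̄ = F·P·Fᵀ + Q = [33 -12; -12 7]
S = H·P̄·Hᵀ + R = [380 154; 154 68]
K = P̄·Hᵀ·S⁻¹ = [103/354 1/354; 1/1062 -299/1062]
x' − x̄ = [-2375/354, 1771/1062] = K·y
y = (KᵀK)⁻¹·Kᵀ·(x' − x̄) = [-23, -6]
z = y + H·x̄ = [-23, -6] + [21, 9] = [-2, 3]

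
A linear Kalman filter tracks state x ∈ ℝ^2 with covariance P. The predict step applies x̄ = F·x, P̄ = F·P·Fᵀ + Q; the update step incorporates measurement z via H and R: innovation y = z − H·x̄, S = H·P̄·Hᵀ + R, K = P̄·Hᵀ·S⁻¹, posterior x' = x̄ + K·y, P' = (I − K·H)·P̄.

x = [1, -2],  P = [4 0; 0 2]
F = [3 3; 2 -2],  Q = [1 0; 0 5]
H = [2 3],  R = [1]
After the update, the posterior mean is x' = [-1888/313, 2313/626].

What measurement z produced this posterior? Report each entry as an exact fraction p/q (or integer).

x̄ = F·x = [-3, 6]
P̄ = F·P·Fᵀ + Q = [55 12; 12 29]
S = H·P̄·Hᵀ + R = [626]
K = P̄·Hᵀ·S⁻¹ = [73/313; 111/626]
x' − x̄ = [-949/313, -1443/626] = K·y
y = (KᵀK)⁻¹·Kᵀ·(x' − x̄) = [-13]
z = y + H·x̄ = [-13] + [12] = [-1]

z = [-1]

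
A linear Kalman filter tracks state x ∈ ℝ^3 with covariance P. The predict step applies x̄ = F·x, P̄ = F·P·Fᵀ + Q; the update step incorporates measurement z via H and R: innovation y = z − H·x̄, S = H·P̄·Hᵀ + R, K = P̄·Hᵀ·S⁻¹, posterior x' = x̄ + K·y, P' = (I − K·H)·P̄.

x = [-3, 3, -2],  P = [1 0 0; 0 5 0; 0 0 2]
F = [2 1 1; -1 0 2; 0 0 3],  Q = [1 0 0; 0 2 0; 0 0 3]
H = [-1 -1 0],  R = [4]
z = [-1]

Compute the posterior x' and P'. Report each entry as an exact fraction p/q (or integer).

x̄ = F·x = [-5, -1, -6]
P̄ = F·P·Fᵀ + Q = [12 2 6; 2 11 12; 6 12 21]
y = z − H·x̄ = [-7]
S = H·P̄·Hᵀ + R = [31]
K = P̄·Hᵀ·S⁻¹ = [-14/31; -13/31; -18/31]
x' = x̄ + K·y = [-57/31, 60/31, -60/31]
P' = (I − K·H)·P̄ = [176/31 -120/31 -66/31; -120/31 172/31 138/31; -66/31 138/31 327/31]

x' = [-57/31, 60/31, -60/31]
P' = [176/31 -120/31 -66/31; -120/31 172/31 138/31; -66/31 138/31 327/31]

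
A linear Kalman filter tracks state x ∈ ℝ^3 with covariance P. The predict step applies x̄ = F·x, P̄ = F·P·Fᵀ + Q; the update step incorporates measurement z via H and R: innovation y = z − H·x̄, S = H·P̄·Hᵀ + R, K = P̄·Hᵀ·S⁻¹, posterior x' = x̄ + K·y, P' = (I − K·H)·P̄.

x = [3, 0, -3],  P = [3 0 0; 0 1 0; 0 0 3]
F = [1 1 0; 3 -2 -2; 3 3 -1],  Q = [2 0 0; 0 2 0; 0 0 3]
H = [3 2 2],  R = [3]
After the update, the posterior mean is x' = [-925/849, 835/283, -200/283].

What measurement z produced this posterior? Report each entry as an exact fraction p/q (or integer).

z = [1]

x̄ = F·x = [3, 15, 12]
P̄ = F·P·Fᵀ + Q = [6 7 12; 7 45 27; 12 27 42]
S = H·P̄·Hᵀ + R = [849]
K = P̄·Hᵀ·S⁻¹ = [56/849; 55/283; 58/283]
x' − x̄ = [-3472/849, -3410/283, -3596/283] = K·y
y = (KᵀK)⁻¹·Kᵀ·(x' − x̄) = [-62]
z = y + H·x̄ = [-62] + [63] = [1]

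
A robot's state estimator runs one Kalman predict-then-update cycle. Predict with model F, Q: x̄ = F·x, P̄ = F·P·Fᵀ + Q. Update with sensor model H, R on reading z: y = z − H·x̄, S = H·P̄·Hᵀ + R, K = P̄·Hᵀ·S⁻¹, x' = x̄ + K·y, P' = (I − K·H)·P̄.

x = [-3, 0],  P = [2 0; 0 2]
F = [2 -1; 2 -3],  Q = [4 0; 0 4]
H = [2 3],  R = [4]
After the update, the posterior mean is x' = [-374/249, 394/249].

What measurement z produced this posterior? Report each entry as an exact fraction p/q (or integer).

z = [2]

x̄ = F·x = [-6, -6]
P̄ = F·P·Fᵀ + Q = [14 14; 14 30]
S = H·P̄·Hᵀ + R = [498]
K = P̄·Hᵀ·S⁻¹ = [35/249; 59/249]
x' − x̄ = [1120/249, 1888/249] = K·y
y = (KᵀK)⁻¹·Kᵀ·(x' − x̄) = [32]
z = y + H·x̄ = [32] + [-30] = [2]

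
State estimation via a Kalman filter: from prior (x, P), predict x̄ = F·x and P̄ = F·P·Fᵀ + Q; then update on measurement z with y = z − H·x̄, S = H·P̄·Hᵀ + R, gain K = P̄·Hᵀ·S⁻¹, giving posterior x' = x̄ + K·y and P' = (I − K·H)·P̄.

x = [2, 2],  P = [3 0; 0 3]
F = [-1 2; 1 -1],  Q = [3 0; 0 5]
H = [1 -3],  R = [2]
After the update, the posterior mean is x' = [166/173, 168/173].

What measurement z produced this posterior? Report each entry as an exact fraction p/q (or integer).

x̄ = F·x = [2, 0]
P̄ = F·P·Fᵀ + Q = [18 -9; -9 11]
S = H·P̄·Hᵀ + R = [173]
K = P̄·Hᵀ·S⁻¹ = [45/173; -42/173]
x' − x̄ = [-180/173, 168/173] = K·y
y = (KᵀK)⁻¹·Kᵀ·(x' − x̄) = [-4]
z = y + H·x̄ = [-4] + [2] = [-2]

z = [-2]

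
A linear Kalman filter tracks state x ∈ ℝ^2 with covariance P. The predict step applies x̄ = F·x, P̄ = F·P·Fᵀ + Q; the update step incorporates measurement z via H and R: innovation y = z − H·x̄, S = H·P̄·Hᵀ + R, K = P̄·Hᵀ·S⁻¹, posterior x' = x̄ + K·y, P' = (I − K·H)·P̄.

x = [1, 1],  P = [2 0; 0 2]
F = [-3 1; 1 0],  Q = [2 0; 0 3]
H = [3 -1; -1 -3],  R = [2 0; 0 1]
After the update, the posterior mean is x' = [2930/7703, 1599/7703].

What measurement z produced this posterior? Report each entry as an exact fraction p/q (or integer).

z = [1, -1]

x̄ = F·x = [-2, 1]
P̄ = F·P·Fᵀ + Q = [22 -6; -6 5]
S = H·P̄·Hᵀ + R = [241 -3; -3 32]
K = P̄·Hᵀ·S⁻¹ = [2292/7703 -748/7703; -763/7703 -2238/7703]
x' − x̄ = [18336/7703, -6104/7703] = K·y
y = (KᵀK)⁻¹·Kᵀ·(x' − x̄) = [8, 0]
z = y + H·x̄ = [8, 0] + [-7, -1] = [1, -1]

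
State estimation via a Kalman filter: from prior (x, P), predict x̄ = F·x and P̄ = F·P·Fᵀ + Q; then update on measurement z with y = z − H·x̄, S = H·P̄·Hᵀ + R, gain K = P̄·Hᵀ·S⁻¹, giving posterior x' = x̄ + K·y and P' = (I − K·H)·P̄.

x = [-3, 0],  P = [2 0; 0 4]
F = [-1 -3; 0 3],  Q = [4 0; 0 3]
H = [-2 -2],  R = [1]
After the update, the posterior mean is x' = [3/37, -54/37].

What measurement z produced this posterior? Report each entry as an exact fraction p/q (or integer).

z = [3]

x̄ = F·x = [3, 0]
P̄ = F·P·Fᵀ + Q = [42 -36; -36 39]
S = H·P̄·Hᵀ + R = [37]
K = P̄·Hᵀ·S⁻¹ = [-12/37; -6/37]
x' − x̄ = [-108/37, -54/37] = K·y
y = (KᵀK)⁻¹·Kᵀ·(x' − x̄) = [9]
z = y + H·x̄ = [9] + [-6] = [3]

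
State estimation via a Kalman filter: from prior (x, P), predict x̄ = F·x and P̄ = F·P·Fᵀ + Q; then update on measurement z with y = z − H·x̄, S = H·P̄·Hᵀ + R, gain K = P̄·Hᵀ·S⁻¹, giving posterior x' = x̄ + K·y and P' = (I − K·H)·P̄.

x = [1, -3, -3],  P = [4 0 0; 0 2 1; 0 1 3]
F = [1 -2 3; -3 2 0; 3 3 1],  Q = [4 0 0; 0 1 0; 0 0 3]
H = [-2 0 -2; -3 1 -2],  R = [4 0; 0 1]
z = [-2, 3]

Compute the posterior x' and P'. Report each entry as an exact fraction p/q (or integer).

x̄ = F·x = [-2, -9, -9]
P̄ = F·P·Fᵀ + Q = [31 -14 16; -14 45 -22; 16 -22 66]
y = z − H·x̄ = [-24, -12]
S = H·P̄·Hᵀ + R = [520 682; 682 953]
K = P̄·Hᵀ·S⁻¹ = [1304/7609 -2043/7609; -10363/15218 4754/7609; -4632/7609 1702/7609]
x' = x̄ + K·y = [-21998/7609, -1173/7609, 22263/7609]
P' = (I − K·H)·P̄ = [74478/7609 67219/7609 -77086/7609; 67219/7609 92699/7609 -56856/7609; -77086/7609 -56856/7609 86350/7609]

x' = [-21998/7609, -1173/7609, 22263/7609]
P' = [74478/7609 67219/7609 -77086/7609; 67219/7609 92699/7609 -56856/7609; -77086/7609 -56856/7609 86350/7609]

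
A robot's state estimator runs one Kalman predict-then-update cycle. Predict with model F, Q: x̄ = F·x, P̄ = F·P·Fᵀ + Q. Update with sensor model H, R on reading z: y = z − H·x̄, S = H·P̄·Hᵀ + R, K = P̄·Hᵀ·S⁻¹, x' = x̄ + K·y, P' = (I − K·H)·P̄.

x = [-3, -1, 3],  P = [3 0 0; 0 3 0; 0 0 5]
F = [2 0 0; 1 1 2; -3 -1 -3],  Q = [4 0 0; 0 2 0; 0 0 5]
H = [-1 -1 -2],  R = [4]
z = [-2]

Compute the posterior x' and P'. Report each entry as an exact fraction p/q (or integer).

x' = [-32/5, 4/7, 27/7]
P' = [73/5 1 -8; 1 71/7 -44/7; -8 -44/7 60/7]

x̄ = F·x = [-6, 2, 1]
P̄ = F·P·Fᵀ + Q = [16 6 -18; 6 28 -42; -18 -42 80]
y = z − H·x̄ = [-4]
S = H·P̄·Hᵀ + R = [140]
K = P̄·Hᵀ·S⁻¹ = [1/10; 5/14; -5/7]
x' = x̄ + K·y = [-32/5, 4/7, 27/7]
P' = (I − K·H)·P̄ = [73/5 1 -8; 1 71/7 -44/7; -8 -44/7 60/7]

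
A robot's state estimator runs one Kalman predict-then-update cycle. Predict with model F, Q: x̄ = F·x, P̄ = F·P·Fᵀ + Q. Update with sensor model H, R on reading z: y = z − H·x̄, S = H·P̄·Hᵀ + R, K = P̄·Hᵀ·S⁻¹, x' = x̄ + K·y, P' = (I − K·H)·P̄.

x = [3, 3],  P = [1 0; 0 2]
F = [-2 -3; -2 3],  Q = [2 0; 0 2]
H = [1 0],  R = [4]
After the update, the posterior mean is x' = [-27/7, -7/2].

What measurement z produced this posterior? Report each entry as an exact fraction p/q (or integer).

z = [-2]

x̄ = F·x = [-15, 3]
P̄ = F·P·Fᵀ + Q = [24 -14; -14 24]
S = H·P̄·Hᵀ + R = [28]
K = P̄·Hᵀ·S⁻¹ = [6/7; -1/2]
x' − x̄ = [78/7, -13/2] = K·y
y = (KᵀK)⁻¹·Kᵀ·(x' − x̄) = [13]
z = y + H·x̄ = [13] + [-15] = [-2]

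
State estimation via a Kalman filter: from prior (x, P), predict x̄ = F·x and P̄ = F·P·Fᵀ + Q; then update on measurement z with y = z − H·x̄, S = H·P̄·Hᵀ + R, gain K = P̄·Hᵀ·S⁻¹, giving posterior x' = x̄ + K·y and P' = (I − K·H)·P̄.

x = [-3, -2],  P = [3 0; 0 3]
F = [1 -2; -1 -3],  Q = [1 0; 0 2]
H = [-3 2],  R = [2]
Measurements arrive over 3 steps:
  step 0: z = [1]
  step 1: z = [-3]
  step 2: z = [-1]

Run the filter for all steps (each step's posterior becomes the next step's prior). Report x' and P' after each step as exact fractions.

step 0: x̄ = F·x = [1, 9]
step 0: P̄ = F·P·Fᵀ + Q = [16 15; 15 32]
step 0: y = z − H·x̄ = [-14]
step 0: S = H·P̄·Hᵀ + R = [94]
step 0: K = P̄·Hᵀ·S⁻¹ = [-9/47; 19/94]
step 0: x' = x̄ + K·y = [173/47, 290/47]
step 0: P' = (I − K·H)·P̄ = [590/47 876/47; 876/47 2647/94]
step 1: x̄ = F·x = [-407/47, -1043/47]
step 1: P̄ = F·P·Fᵀ + Q = [2427/47 6475/47; 6475/47 35703/94]
step 1: y = z − H·x̄ = [724/47]
step 1: S = H·P̄·Hᵀ + R = [15643/47]
step 1: K = P̄·Hᵀ·S⁻¹ = [5669/15643; 16278/15643]
step 1: x' = x̄ + K·y = [-48135/15643, -96391/15643]
step 1: P' = (I − K·H)·P̄ = [124000/15643 191669/15643; 191669/15643 607563/31286]
step 2: x̄ = F·x = [144647/15643, 337308/15643]
step 2: P̄ = F·P·Fᵀ + Q = [588093/15643 1507020/15643; 1507020/15643 8078667/31286]
step 2: y = z − H·x̄ = [-256318/15643]
step 2: S = H·P̄·Hᵀ + R = [3397217/15643]
step 2: K = P̄·Hᵀ·S⁻¹ = [1249761/3397217; 3557607/3397217]
step 2: x' = x̄ + K·y = [10935307/3397217, 14960670/3397217]
step 2: P' = (I − K·H)·P̄ = [27870420/3397217 43055391/3397217; 43055391/3397217 136281387/6794434]

step 0: x' = [173/47, 290/47], P' = [590/47 876/47; 876/47 2647/94]
step 1: x' = [-48135/15643, -96391/15643], P' = [124000/15643 191669/15643; 191669/15643 607563/31286]
step 2: x' = [10935307/3397217, 14960670/3397217], P' = [27870420/3397217 43055391/3397217; 43055391/3397217 136281387/6794434]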